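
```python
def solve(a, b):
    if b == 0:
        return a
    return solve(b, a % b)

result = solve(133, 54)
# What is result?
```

solve(133, 54) -> solve(54, 25) -> solve(25, 4) -> solve(4, 1) -> solve(1, 0) -> 1

Answer: 1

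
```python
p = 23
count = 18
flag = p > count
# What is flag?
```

Trace:
`p = 23` → p = 23
`count = 18` → count = 18
`flag = p > count` → flag = True
So flag = True

Answer: True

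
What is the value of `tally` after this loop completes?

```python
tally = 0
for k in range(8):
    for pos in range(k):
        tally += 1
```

Triangle number: 0+1+2+...+7
`tally` takes the values: 0 → 1 → 2 → 3 → 4 → 5 → 6 → 7 → 8 → 9 → 10 → 11 → 12 → 13 → 14 → 15 → 16 → 17 → 18 → 19 → 20 → 21 → 22 → 23 → 24 → 25 → 26 → 27 → 28

Answer: 28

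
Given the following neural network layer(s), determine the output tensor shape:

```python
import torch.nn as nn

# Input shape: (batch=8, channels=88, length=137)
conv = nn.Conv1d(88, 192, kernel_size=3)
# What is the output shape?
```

Input: (8, 88, 137) -> Output: (8, 192, 135)

Answer: (8, 192, 135)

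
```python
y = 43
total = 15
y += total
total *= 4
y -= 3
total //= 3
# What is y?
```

Trace:
`y = 43` → y = 43
`total = 15` → total = 15
`y += total` → y = 58
`total *= 4` → total = 60
`y -= 3` → y = 55
`total //= 3` → total = 20
So y = 55

Answer: 55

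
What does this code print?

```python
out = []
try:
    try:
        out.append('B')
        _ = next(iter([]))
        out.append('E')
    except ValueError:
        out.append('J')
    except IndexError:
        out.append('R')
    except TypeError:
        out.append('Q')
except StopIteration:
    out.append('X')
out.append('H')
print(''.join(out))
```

Execution trace: 'B' (try body) → 'X' (outer except StopIteration) → 'H' (after the try/except). Output: BXH

Answer: BXH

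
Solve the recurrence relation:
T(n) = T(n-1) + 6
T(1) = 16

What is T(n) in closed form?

Unrolling: T(n) = T(1) + 6·(n-1) = 16 + 6(n-1) = 6n + 10.

Answer: T(n) = 6n + 10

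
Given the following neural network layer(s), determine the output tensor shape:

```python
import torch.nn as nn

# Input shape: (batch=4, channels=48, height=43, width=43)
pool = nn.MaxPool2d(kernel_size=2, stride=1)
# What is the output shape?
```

Input: (4, 48, 43, 43) -> Output: (4, 48, 42, 42)

Answer: (4, 48, 42, 42)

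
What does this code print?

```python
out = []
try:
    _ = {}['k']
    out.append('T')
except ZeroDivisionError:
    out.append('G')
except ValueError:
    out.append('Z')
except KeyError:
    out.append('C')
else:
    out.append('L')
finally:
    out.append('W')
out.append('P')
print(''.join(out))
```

Execution trace: 'C' (except KeyError) → 'W' (finally) → 'P' (after the try/except). Output: CWP

Answer: CWP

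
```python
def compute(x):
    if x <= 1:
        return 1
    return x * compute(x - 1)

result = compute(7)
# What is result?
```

compute(7) = 7 * 6 * 5 * 4 * 3 * 2 * 1 = 5040

Answer: 5040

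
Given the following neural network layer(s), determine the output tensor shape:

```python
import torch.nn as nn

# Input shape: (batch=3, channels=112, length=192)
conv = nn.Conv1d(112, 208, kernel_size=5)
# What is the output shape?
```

Input: (3, 112, 192) -> Output: (3, 208, 188)

Answer: (3, 208, 188)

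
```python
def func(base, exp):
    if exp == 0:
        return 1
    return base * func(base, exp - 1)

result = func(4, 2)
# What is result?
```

func(4, 2) = 4 * 4 = 16

Answer: 16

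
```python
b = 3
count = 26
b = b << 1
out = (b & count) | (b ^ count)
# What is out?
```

Trace:
`b = 3` → b = 3
`count = 26` → count = 26
`b = b << 1` → b = 6
`out = (b & count) | (b ^ count)` → out = 30
So out = 30

Answer: 30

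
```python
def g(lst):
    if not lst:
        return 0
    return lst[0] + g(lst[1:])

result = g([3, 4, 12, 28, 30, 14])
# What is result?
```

3 + 4 + 12 + 28 + 30 + 14 + 0 = 91

Answer: 91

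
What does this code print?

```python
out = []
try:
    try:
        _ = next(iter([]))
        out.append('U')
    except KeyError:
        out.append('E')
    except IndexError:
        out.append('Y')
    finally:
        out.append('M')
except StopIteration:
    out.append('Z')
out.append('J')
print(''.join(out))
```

Execution trace: 'M' (finally) → 'Z' (outer except StopIteration) → 'J' (after the try/except). Output: MZJ

Answer: MZJ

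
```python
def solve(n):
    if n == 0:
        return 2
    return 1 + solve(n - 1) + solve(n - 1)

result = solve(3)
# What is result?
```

solve(n) = 1 + 2·solve(n-1), solve(0)=2. Closed form: (2+1)·2^3 - 1 = 23.

Answer: 23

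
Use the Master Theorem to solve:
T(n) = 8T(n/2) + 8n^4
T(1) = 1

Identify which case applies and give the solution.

a=8, b=2, f(n)=8n^4. log_2(8) = 3. Since c=4 > 3 and the regularity condition holds (8(n/2)^4 = (8/2^4)n^4 with 8/2^4 < 1), Case 3 applies: T(n) = Θ(f(n)) = O(n^4).

Answer: O(n^4) - Case 3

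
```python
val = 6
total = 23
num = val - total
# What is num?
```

Trace:
`val = 6` → val = 6
`total = 23` → total = 23
`num = val - total` → num = -17
So num = -17

Answer: -17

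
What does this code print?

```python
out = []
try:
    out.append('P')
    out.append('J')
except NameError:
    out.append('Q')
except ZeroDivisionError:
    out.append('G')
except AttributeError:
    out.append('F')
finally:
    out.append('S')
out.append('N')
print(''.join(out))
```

Execution trace: 'P' (try body) → 'J' (try body, no exception) → 'S' (finally) → 'N' (after the try/except). Output: PJSN

Answer: PJSN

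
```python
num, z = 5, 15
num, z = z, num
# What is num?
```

Trace:
`num, z = 5, 15` → num = 5; z = 15
`num, z = z, num` → num = 15; z = 5
So num = 15

Answer: 15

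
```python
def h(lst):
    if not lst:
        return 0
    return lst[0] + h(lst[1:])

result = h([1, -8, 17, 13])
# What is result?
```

1 + (-8) + 17 + 13 + 0 = 23

Answer: 23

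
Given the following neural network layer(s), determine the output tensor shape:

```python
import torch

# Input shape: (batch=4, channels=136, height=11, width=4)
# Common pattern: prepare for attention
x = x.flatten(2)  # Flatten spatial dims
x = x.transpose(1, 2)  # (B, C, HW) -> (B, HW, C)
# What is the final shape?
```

Input: (4, 136, 11, 4) -> after flatten(2): (4, 136, 44) -> Output: (4, 44, 136)

Answer: (4, 44, 136)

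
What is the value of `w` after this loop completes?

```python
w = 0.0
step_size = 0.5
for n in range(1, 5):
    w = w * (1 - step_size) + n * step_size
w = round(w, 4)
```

Moving average with lr=0.5
`w` takes the values: 0.0 → 0.5 → 1.25 → 2.125 → 3.0625

Answer: 3.0625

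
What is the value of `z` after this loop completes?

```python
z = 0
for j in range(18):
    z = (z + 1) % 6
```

Increment mod 6, 18 times = 0
`z` takes the values: 0 → 1 → 2 → 3 → 4 → 5 → 0 → 1 → 2 → 3 → 4 → 5 → 0 → 1 → 2 → 3 → 4 → 5 → 0

Answer: 0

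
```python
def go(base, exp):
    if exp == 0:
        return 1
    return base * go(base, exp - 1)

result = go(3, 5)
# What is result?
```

go(3, 5) = 3 * 3 * 3 * 3 * 3 = 243

Answer: 243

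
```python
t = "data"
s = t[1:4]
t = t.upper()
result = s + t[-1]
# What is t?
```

Trace:
`t = "data"` → t = 'data'
`s = t[1:4]` → s = 'ata'
`t = t.upper()` → t = 'DATA'
`result = s + t[-1]` → result = 'ataA'
So t = 'DATA'

Answer: 'DATA'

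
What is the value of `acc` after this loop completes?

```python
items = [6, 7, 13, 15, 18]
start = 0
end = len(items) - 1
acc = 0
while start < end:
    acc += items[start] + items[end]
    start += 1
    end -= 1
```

Sum of pairs from ends
`acc` takes the values: 0 → 24 → 46

Answer: 46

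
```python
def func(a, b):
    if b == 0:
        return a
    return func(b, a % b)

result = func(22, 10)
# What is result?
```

func(22, 10) -> func(10, 2) -> func(2, 0) -> 2

Answer: 2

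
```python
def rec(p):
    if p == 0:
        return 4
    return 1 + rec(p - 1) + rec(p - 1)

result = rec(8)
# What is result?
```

rec(p) = 1 + 2·rec(p-1), rec(0)=4. Closed form: (4+1)·2^8 - 1 = 1279.

Answer: 1279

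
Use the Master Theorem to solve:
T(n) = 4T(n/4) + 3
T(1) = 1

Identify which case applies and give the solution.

a=4, b=4, f(n)=3. log_4(4) = 1. Since c=0 < 1, Case 1 applies: T(n) = Θ(n^log_b(a)) = O(n).

Answer: O(n) - Case 1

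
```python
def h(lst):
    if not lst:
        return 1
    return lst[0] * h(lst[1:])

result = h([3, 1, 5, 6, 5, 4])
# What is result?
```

Product over [3, 1, 5, 6, 5, 4] = 3 * 1 * 5 * 6 * 5 * 4 = 1800

Answer: 1800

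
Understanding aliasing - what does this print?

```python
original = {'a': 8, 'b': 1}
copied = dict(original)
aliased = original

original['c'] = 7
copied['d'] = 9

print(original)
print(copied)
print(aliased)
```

Key concept: dict() creates copy, assignment creates alias.
Step by step:
`original = {'a': 8, 'b': 1}` → original = {'a': 8, 'b': 1}
`copied = dict(original)` → copied = {'a': 8, 'b': 1}
`aliased = original` → aliased = {'a': 8, 'b': 1} (same object as original)
`original['c'] = 7` → original = {'a': 8, 'b': 1, 'c': 7} (same object as aliased); aliased = {'a': 8, 'b': 1, 'c': 7} (same object as original)
`copied['d'] = 9` → copied = {'a': 8, 'b': 1, 'd': 9}
`print(original)` → prints {'a': 8, 'b': 1, 'c': 7}
`print(copied)` → prints {'a': 8, 'b': 1, 'd': 9}
`print(aliased)` → prints {'a': 8, 'b': 1, 'c': 7}

Answer:
{'a': 8, 'b': 1, 'c': 7}
{'a': 8, 'b': 1, 'd': 9}
{'a': 8, 'b': 1, 'c': 7}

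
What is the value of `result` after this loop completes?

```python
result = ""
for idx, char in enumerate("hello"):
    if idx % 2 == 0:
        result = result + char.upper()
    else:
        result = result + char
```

Uppercase even positions in 'hello'
`result` takes the values: "" → "H" → "He" → "HeL" → "HeLl" → "HeLlO"

Answer: "HeLlO"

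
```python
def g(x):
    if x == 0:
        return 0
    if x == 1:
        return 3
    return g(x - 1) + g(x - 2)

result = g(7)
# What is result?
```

Build up from base cases: g(0)=0, g(1)=3, g(2)=3, g(3)=6, g(4)=9, g(5)=15, g(6)=24, ..., g(7)=39

Answer: 39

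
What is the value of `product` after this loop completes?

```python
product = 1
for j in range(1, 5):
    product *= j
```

4! = 24
`product` takes the values: 1 → 2 → 6 → 24

Answer: 24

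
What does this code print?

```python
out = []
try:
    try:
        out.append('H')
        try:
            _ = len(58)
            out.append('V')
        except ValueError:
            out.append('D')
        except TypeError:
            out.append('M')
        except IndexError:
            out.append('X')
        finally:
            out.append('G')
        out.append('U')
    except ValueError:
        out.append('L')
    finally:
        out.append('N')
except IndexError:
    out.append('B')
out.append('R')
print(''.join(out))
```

Execution trace: 'H' (try body) → 'M' (inner except TypeError) → 'G' (inner finally) → 'U' (try body, no exception) → 'N' (finally) → 'R' (after the try/except). Output: HMGUNR

Answer: HMGUNR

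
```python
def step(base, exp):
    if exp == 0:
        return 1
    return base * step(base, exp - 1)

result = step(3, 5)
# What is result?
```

step(3, 5) = 3 * 3 * 3 * 3 * 3 = 243

Answer: 243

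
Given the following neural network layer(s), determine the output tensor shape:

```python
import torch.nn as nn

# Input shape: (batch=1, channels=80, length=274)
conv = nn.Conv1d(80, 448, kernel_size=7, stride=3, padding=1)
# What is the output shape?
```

Input: (1, 80, 274) -> Output: (1, 448, 90)

Answer: (1, 448, 90)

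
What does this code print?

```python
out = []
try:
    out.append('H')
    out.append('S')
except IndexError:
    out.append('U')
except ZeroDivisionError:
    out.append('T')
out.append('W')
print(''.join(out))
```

Execution trace: 'H' (try body) → 'S' (try body, no exception) → 'W' (after the try/except). Output: HSW

Answer: HSW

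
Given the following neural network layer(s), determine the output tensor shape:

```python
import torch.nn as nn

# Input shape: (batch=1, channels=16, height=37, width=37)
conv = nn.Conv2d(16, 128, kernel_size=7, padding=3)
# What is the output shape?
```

Input: (1, 16, 37, 37) -> Output: (1, 128, 37, 37)

Answer: (1, 128, 37, 37)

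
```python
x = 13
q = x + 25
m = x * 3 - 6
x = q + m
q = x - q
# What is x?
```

Trace:
`x = 13` → x = 13
`q = x + 25` → q = 38
`m = x * 3 - 6` → m = 33
`x = q + m` → x = 71
`q = x - q` → q = 33
So x = 71

Answer: 71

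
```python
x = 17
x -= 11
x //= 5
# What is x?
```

Trace:
`x = 17` → x = 17
`x -= 11` → x = 6
`x //= 5` → x = 1
So x = 1

Answer: 1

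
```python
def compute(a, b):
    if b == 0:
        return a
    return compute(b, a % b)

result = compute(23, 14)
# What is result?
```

compute(23, 14) -> compute(14, 9) -> compute(9, 5) -> compute(5, 4) -> compute(4, 1) -> compute(1, 0) -> 1

Answer: 1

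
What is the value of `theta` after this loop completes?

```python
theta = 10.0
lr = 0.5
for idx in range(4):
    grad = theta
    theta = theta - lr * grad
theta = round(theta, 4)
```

Gradient descent: w = 10.0 * (1 - 0.5)^4
`theta` takes the values: 10.0 → 5.0 → 2.5 → 1.25 → 0.625

Answer: 0.625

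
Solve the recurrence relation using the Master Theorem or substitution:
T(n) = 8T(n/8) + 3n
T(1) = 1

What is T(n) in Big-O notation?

By Master Theorem: a=8, b=8, f(n)=3n. Since log_8(8) = 1 and f(n) = Θ(n^1), Case 2 applies. T(n) = O(n log n).

Answer: O(n log n)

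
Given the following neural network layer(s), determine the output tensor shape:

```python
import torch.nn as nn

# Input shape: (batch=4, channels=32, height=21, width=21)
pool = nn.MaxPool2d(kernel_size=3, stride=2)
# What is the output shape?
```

Input: (4, 32, 21, 21) -> Output: (4, 32, 10, 10)

Answer: (4, 32, 10, 10)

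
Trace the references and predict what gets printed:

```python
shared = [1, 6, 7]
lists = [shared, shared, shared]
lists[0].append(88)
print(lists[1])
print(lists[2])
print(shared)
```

Key concept: list of same reference.
Step by step:
`shared = [1, 6, 7]` → shared = [1, 6, 7]
`lists = [shared, shared, shared]` → lists = [[1, 6, 7], [1, 6, 7], [1, 6, 7]]
`lists[0].append(88)` → shared = [1, 6, 7, 88]; lists = [[1, 6, 7, 88], [1, 6, 7, 88], [1, 6, 7, 88]]
`print(lists[1])` → prints [1, 6, 7, 88]
`print(lists[2])` → prints [1, 6, 7, 88]
`print(shared)` → prints [1, 6, 7, 88]

Answer:
[1, 6, 7, 88]
[1, 6, 7, 88]
[1, 6, 7, 88]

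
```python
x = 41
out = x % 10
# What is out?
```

Trace:
`x = 41` → x = 41
`out = x % 10` → out = 1
So out = 1

Answer: 1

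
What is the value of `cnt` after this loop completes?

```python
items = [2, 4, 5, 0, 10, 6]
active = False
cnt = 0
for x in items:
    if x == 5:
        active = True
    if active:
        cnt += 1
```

Count elements after first 5 in [2, 4, 5, 0, 10, 6]
`cnt` takes the values: 0 → 1 → 2 → 3 → 4

Answer: 4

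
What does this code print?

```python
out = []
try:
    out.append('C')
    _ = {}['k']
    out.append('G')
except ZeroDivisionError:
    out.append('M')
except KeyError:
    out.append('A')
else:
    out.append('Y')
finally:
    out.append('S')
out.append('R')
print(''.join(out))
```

Execution trace: 'C' (try body) → 'A' (except KeyError) → 'S' (finally) → 'R' (after the try/except). Output: CASR

Answer: CASR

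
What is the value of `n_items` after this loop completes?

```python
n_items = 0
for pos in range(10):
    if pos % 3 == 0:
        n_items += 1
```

Count numbers divisible by 3 in range(10)
`n_items` takes the values: 0 → 1 → 2 → 3 → 4

Answer: 4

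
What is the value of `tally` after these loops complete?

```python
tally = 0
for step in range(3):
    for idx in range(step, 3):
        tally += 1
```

Upper triangle: 3 + 2 + ... + 1
`tally` takes the values: 0 → 1 → 2 → 3 → 4 → 5 → 6

Answer: 6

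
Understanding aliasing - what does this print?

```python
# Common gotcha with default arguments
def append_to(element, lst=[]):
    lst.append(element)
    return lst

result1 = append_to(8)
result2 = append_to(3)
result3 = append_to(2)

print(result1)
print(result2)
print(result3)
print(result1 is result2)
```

Key concept: mutable default argument gotcha.
Step by step:
`result1 = append_to(8)` → result1 = [8]
`result2 = append_to(3)` → result1 = [8, 3] (same object as result2); result2 = [8, 3] (same object as result1)
`result3 = append_to(2)` → result1 = [8, 3, 2] (same object as result2, result3); result2 = [8, 3, 2] (same object as result1, result3); result3 = [8, 3, 2] (same object as result1, result2)
`print(result1)` → prints [8, 3, 2]
`print(result2)` → prints [8, 3, 2]
`print(result3)` → prints [8, 3, 2]
`print(result1 is result2)` → prints True

Answer:
[8, 3, 2]
[8, 3, 2]
[8, 3, 2]
True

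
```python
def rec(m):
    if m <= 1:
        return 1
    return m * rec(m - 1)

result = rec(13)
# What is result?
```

rec(13) = 13 * 12 * 11 * 10 * 9 * 8 * 7 * 6 * 5 * 4 * 3 * 2 * 1 = 6227020800

Answer: 6227020800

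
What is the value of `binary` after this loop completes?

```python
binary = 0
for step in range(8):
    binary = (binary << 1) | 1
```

Build 8 consecutive 1-bits: 0b11111111
`binary` takes the values: 0 → 1 → 3 → 7 → 15 → 31 → 63 → 127 → 255

Answer: 255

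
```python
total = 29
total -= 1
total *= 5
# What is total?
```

Trace:
`total = 29` → total = 29
`total -= 1` → total = 28
`total *= 5` → total = 140
So total = 140

Answer: 140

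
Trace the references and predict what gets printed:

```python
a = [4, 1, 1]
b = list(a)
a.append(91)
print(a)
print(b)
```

Key concept: list() constructor creates copy.
Step by step:
`a = [4, 1, 1]` → a = [4, 1, 1]
`b = list(a)` → b = [4, 1, 1]
`a.append(91)` → a = [4, 1, 1, 91]
`print(a)` → prints [4, 1, 1, 91]
`print(b)` → prints [4, 1, 1]

Answer:
[4, 1, 1, 91]
[4, 1, 1]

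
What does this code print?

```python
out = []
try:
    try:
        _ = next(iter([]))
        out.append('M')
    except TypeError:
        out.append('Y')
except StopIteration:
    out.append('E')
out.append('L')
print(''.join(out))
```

Execution trace: 'E' (outer except StopIteration) → 'L' (after the try/except). Output: EL

Answer: EL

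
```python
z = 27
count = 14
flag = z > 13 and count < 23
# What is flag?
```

Trace:
`z = 27` → z = 27
`count = 14` → count = 14
`flag = z > 13 and count < 23` → flag = True
So flag = True

Answer: True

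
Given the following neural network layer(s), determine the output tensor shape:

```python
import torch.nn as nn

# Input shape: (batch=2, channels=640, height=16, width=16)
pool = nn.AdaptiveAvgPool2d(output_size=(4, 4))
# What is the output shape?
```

Input: (2, 640, 16, 16) -> Output: (2, 640, 4, 4)

Answer: (2, 640, 4, 4)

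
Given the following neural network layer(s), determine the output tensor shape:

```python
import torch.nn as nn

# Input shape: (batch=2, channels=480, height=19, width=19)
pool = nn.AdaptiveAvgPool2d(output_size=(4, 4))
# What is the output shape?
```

Input: (2, 480, 19, 19) -> Output: (2, 480, 4, 4)

Answer: (2, 480, 4, 4)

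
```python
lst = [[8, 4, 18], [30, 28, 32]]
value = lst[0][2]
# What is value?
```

Trace:
`lst = [[8, 4, 18], [30, 28, 32]]` → lst = [[8, 4, 18], [30, 28, 32]]
`value = lst[0][2]` → value = 18
So value = 18

Answer: 18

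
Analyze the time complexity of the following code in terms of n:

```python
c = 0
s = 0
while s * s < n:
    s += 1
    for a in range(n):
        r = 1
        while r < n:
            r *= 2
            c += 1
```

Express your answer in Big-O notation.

Each loop level contributes: √n × n × log n. Multiplying the contributions gives O(n√n log n).

Answer: O(n√n log n)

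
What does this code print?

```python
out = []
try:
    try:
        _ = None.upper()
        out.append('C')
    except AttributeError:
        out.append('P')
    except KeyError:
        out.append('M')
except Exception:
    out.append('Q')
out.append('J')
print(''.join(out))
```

Execution trace: 'P' (inner except AttributeError) → 'J' (after the try/except). Output: PJ

Answer: PJ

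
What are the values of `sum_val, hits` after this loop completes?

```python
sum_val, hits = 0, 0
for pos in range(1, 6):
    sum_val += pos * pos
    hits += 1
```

Sum of squares and count
`sum_val, hits` takes the values: (0, 0) → (1, 0) → (1, 1) → (5, 1) → (5, 2) → (14, 2) → (14, 3) → (30, 3) → (30, 4) → (55, 4) → (55, 5)

Answer: 55, 5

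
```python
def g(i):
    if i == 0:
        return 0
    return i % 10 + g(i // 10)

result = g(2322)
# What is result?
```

Sum of digits of 2322: 2 + 2 + 3 + 2 = 9

Answer: 9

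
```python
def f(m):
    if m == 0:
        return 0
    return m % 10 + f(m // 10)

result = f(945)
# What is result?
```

Sum of digits of 945: 5 + 4 + 9 = 18

Answer: 18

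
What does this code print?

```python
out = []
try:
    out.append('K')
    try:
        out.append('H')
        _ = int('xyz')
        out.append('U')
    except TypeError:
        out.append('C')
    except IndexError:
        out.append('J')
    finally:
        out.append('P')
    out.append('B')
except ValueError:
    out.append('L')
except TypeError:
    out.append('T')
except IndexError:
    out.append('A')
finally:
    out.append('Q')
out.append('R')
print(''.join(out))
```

Execution trace: 'K' (try body) → 'H' (inner try body) → 'P' (inner finally) → 'L' (except ValueError) → 'Q' (finally) → 'R' (after the try/except). Output: KHPLQR

Answer: KHPLQR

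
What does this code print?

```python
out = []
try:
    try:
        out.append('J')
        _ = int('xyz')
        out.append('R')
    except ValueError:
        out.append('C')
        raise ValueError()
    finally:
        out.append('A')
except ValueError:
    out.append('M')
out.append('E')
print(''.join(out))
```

Execution trace: 'J' (inner try body) → 'C' (inner except ValueError) → 'A' (inner finally) → 'M' (outer except ValueError) → 'E' (after the try/except). Output: JCAME

Answer: JCAME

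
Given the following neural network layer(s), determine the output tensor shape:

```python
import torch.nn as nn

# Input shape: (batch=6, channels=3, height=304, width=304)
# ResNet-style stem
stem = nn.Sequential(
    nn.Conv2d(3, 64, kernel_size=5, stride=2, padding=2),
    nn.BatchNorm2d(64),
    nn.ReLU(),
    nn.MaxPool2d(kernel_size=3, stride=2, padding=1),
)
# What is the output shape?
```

Input: (6, 3, 304, 304) -> after Conv2d 5x5 stride=2: (6, 64, 152, 152) -> Output: (6, 64, 76, 76)

Answer: (6, 64, 76, 76)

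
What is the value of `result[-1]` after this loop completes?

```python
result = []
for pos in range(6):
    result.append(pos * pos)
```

Last element of squares 0 to 5
`result` takes the values: [] → [0] → [0, 1] → [0, 1, 4] → [0, 1, 4, 9] → [0, 1, 4, 9, 16] → [0, 1, 4, 9, 16, 25]
So `result[-1]` = 25

Answer: 25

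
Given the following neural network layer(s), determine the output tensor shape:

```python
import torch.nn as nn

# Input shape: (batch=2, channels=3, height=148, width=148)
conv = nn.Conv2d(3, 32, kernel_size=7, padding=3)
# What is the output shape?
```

Input: (2, 3, 148, 148) -> Output: (2, 32, 148, 148)

Answer: (2, 32, 148, 148)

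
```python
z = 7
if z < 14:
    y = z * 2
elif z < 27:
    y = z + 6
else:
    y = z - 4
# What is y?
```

Trace:
`z = 7` → z = 7
`if z < 14: ...` → z < 14 is True → y = 14
So y = 14

Answer: 14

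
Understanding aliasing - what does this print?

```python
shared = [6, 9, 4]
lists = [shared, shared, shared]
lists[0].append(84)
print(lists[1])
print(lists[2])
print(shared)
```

Key concept: list of same reference.
Step by step:
`shared = [6, 9, 4]` → shared = [6, 9, 4]
`lists = [shared, shared, shared]` → lists = [[6, 9, 4], [6, 9, 4], [6, 9, 4]]
`lists[0].append(84)` → shared = [6, 9, 4, 84]; lists = [[6, 9, 4, 84], [6, 9, 4, 84], [6, 9, 4, 84]]
`print(lists[1])` → prints [6, 9, 4, 84]
`print(lists[2])` → prints [6, 9, 4, 84]
`print(shared)` → prints [6, 9, 4, 84]

Answer:
[6, 9, 4, 84]
[6, 9, 4, 84]
[6, 9, 4, 84]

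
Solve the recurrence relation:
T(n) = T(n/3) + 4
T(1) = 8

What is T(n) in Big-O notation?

Each step divides n by 3 and adds 4. After log_3(n) steps we reach T(1)=8. So T(n) = 4·log_3(n) + 8 = O(log n).

Answer: O(log n)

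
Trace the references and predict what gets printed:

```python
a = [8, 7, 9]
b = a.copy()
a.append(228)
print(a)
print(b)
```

Key concept: list.copy() creates independent copy.
Step by step:
`a = [8, 7, 9]` → a = [8, 7, 9]
`b = a.copy()` → b = [8, 7, 9]
`a.append(228)` → a = [8, 7, 9, 228]
`print(a)` → prints [8, 7, 9, 228]
`print(b)` → prints [8, 7, 9]

Answer:
[8, 7, 9, 228]
[8, 7, 9]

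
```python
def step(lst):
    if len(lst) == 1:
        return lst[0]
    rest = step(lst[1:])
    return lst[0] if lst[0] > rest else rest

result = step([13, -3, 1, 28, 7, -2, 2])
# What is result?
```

Recursive max over [13, -3, 1, 28, 7, -2, 2] = 28

Answer: 28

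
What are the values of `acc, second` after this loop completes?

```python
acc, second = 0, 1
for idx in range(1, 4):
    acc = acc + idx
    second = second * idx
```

Sum and factorial of 1 to 3
`acc, second` takes the values: (0, 1) → (1, 1) → (3, 1) → (3, 2) → (6, 2) → (6, 6)

Answer: 6, 6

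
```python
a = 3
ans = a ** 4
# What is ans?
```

Trace:
`a = 3` → a = 3
`ans = a ** 4` → ans = 81
So ans = 81

Answer: 81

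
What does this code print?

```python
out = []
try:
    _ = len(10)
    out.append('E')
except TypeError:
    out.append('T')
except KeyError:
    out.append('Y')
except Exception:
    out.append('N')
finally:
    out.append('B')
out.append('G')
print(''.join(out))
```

Execution trace: 'T' (except TypeError) → 'B' (finally) → 'G' (after the try/except). Output: TBG

Answer: TBG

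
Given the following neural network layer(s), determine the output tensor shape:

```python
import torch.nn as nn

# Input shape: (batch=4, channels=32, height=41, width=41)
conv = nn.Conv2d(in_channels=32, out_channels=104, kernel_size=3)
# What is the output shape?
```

Input: (4, 32, 41, 41) -> Output: (4, 104, 39, 39)

Answer: (4, 104, 39, 39)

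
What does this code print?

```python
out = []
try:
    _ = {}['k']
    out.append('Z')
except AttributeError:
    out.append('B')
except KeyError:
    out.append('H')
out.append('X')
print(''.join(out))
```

Execution trace: 'H' (except KeyError) → 'X' (after the try/except). Output: HX

Answer: HX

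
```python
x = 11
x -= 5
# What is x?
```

Trace:
`x = 11` → x = 11
`x -= 5` → x = 6
So x = 6

Answer: 6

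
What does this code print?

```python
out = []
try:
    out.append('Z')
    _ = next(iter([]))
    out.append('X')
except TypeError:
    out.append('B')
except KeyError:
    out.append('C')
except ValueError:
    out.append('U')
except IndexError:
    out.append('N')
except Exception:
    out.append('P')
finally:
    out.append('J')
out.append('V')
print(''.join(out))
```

Execution trace: 'Z' (try body) → 'P' (except Exception) → 'J' (finally) → 'V' (after the try/except). Output: ZPJV

Answer: ZPJV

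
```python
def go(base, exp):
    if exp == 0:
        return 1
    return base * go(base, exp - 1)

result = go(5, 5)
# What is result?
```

go(5, 5) = 5 * 5 * 5 * 5 * 5 = 3125

Answer: 3125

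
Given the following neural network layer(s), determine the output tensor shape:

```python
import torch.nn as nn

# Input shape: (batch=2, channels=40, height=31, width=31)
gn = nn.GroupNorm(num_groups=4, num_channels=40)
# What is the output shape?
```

Input: (2, 40, 31, 31) -> Output: (2, 40, 31, 31)

Answer: (2, 40, 31, 31)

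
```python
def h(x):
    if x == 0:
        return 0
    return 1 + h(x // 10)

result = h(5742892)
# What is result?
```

Count of digits of 5742892: 7

Answer: 7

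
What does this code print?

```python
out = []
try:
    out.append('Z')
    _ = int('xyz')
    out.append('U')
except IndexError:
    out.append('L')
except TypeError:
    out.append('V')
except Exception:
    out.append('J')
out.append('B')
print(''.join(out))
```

Execution trace: 'Z' (try body) → 'J' (except Exception) → 'B' (after the try/except). Output: ZJB

Answer: ZJB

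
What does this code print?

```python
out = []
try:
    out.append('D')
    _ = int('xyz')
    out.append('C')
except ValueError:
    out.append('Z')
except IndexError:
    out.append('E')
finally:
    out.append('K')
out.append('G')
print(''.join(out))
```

Execution trace: 'D' (try body) → 'Z' (except ValueError) → 'K' (finally) → 'G' (after the try/except). Output: DZKG

Answer: DZKG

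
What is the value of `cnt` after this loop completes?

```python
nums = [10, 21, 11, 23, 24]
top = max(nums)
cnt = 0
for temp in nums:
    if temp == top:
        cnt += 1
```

Count of max value 24 in [10, 21, 11, 23, 24]
`cnt` takes the values: 0 → 1

Answer: 1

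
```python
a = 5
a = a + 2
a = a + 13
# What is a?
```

Trace:
`a = 5` → a = 5
`a = a + 2` → a = 7
`a = a + 13` → a = 20
So a = 20

Answer: 20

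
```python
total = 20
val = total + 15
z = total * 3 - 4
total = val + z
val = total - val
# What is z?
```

Trace:
`total = 20` → total = 20
`val = total + 15` → val = 35
`z = total * 3 - 4` → z = 56
`total = val + z` → total = 91
`val = total - val` → val = 56
So z = 56

Answer: 56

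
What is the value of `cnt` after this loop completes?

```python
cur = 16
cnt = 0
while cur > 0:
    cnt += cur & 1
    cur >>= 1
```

Count set bits in 16 (binary: 0b10000)
`cnt` takes the values: 0 → 1

Answer: 1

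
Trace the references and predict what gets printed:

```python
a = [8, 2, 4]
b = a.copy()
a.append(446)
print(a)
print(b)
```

Key concept: list.copy() creates independent copy.
Step by step:
`a = [8, 2, 4]` → a = [8, 2, 4]
`b = a.copy()` → b = [8, 2, 4]
`a.append(446)` → a = [8, 2, 4, 446]
`print(a)` → prints [8, 2, 4, 446]
`print(b)` → prints [8, 2, 4]

Answer:
[8, 2, 4, 446]
[8, 2, 4]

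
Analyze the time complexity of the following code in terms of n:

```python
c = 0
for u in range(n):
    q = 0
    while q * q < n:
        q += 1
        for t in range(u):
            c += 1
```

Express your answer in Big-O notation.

Each loop level contributes: n × √n × n. Multiplying the contributions gives O(n^2√n).

Answer: O(n^2√n)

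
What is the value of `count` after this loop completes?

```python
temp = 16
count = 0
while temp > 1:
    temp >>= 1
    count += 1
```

Count right shifts until 1
`count` takes the values: 0 → 1 → 2 → 3 → 4

Answer: 4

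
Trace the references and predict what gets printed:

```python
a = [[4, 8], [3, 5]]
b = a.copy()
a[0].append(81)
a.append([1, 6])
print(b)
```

Key concept: shallow copy with nested lists.
Step by step:
`a = [[4, 8], [3, 5]]` → a = [[4, 8], [3, 5]]
`b = a.copy()` → b = [[4, 8], [3, 5]]
`a[0].append(81)` → a = [[4, 8, 81], [3, 5]]; b = [[4, 8, 81], [3, 5]]
`a.append([1, 6])` → a = [[4, 8, 81], [3, 5], [1, 6]]
`print(b)` → prints [[4, 8, 81], [3, 5]]

Answer: [[4, 8, 81], [3, 5]]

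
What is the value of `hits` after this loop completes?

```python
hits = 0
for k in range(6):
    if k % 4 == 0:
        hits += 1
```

Count numbers divisible by 4 in range(6)
`hits` takes the values: 0 → 1 → 2

Answer: 2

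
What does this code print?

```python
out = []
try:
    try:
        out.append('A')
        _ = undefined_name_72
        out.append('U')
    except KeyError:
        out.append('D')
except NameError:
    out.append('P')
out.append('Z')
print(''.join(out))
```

Execution trace: 'A' (try body) → 'P' (outer except NameError) → 'Z' (after the try/except). Output: APZ

Answer: APZ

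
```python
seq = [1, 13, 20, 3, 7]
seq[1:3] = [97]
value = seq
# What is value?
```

Trace:
`seq = [1, 13, 20, 3, 7]` → seq = [1, 13, 20, 3, 7]
`seq[1:3] = [97]` → seq = [1, 97, 3, 7]
`value = seq` → value = [1, 97, 3, 7]
So value = [1, 97, 3, 7]

Answer: [1, 97, 3, 7]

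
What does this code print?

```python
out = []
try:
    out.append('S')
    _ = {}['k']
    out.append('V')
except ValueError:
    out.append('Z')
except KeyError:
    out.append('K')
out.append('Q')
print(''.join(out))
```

Execution trace: 'S' (try body) → 'K' (except KeyError) → 'Q' (after the try/except). Output: SKQ

Answer: SKQ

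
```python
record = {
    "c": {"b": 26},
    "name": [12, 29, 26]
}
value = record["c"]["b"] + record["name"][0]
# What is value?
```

Trace:
`record = { ...` → record = {'c': {'b': 26}, 'name': [12, 29, 26]}
`value = record["c"]["b"] + record["name"][0]` → value = 38
So value = 38

Answer: 38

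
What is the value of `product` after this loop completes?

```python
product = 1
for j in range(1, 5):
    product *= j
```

4! = 24
`product` takes the values: 1 → 2 → 6 → 24

Answer: 24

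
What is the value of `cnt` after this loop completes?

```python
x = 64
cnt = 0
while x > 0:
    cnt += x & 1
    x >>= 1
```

Count set bits in 64 (binary: 0b1000000)
`cnt` takes the values: 0 → 1

Answer: 1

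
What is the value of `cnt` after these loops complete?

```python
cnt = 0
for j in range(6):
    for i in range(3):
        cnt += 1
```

6 * 3 = 18
`cnt` takes the values: 0 → 1 → 2 → 3 → 4 → 5 → 6 → 7 → 8 → 9 → 10 → 11 → 12 → 13 → 14 → 15 → 16 → 17 → 18

Answer: 18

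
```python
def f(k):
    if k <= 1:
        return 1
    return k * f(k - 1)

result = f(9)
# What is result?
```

f(9) = 9 * 8 * 7 * 6 * 5 * 4 * 3 * 2 * 1 = 362880

Answer: 362880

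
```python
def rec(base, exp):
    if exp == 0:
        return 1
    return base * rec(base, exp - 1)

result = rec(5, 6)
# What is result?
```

rec(5, 6) = 5 * 5 * 5 * 5 * 5 * 5 = 15625

Answer: 15625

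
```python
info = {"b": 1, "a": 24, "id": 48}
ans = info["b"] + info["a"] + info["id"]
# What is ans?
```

Trace:
`info = {"b": 1, "a": 24, "id": 48}` → info = {'b': 1, 'a': 24, 'id': 48}
`ans = info["b"] + info["a"] + info["id"]` → ans = 73
So ans = 73

Answer: 73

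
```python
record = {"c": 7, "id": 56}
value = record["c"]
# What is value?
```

Trace:
`record = {"c": 7, "id": 56}` → record = {'c': 7, 'id': 56}
`value = record["c"]` → value = 7
So value = 7

Answer: 7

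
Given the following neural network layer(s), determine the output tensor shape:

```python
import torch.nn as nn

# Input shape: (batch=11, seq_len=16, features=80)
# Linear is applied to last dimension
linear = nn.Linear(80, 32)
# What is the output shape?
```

Input: (11, 16, 80) -> Output: (11, 16, 32)

Answer: (11, 16, 32)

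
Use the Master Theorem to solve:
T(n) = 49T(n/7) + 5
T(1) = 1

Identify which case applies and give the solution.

a=49, b=7, f(n)=5. log_7(49) = 2. Since c=0 < 2, Case 1 applies: T(n) = Θ(n^log_b(a)) = O(n^2).

Answer: O(n^2) - Case 1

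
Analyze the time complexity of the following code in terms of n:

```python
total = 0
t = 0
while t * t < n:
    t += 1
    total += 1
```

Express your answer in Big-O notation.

Each loop level contributes: √n. Multiplying the contributions gives O(√n).

Answer: O(√n)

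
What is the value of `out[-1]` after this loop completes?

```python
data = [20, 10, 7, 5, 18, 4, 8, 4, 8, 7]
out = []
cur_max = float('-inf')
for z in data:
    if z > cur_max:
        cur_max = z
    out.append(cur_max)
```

Running max ends at 20
`out` takes the values: [] → [20] → [20, 20] → [20, 20, 20] → [20, 20, 20, 20] → [20, 20, 20, 20, 20] → [20, 20, 20, 20, 20, 20] → [20, 20, 20, 20, 20, 20, 20] → [20, 20, 20, 20, 20, 20, 20, 20] → [20, 20, 20, 20, 20, 20, 20, 20, 20] → [20, 20, 20, 20, 20, 20, 20, 20, 20, 20]
So `out[-1]` = 20

Answer: 20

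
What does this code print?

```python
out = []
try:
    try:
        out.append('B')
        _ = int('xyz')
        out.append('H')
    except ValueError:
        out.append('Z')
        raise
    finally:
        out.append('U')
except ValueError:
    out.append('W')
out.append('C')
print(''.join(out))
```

Execution trace: 'B' (inner try body) → 'Z' (inner except ValueError) → 'U' (inner finally) → 'W' (outer except ValueError) → 'C' (after the try/except). Output: BZUWC

Answer: BZUWC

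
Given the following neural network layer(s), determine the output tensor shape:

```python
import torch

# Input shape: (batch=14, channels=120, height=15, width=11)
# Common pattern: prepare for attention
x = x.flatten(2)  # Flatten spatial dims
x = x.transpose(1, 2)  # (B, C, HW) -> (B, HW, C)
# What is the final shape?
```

Input: (14, 120, 15, 11) -> after flatten(2): (14, 120, 165) -> Output: (14, 165, 120)

Answer: (14, 165, 120)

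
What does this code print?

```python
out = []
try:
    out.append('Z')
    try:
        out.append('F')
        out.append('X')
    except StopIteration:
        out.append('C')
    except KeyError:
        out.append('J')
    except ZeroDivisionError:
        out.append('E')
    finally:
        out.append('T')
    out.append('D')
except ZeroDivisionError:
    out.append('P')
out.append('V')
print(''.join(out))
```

Execution trace: 'Z' (try body) → 'F' (inner try body) → 'X' (inner try body, no exception) → 'T' (inner finally) → 'D' (try body, no exception) → 'V' (after the try/except). Output: ZFXTDV

Answer: ZFXTDV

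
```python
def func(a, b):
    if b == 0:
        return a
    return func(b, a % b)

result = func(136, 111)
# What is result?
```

func(136, 111) -> func(111, 25) -> func(25, 11) -> func(11, 3) -> func(3, 2) -> func(2, 1) -> func(1, 0) -> 1

Answer: 1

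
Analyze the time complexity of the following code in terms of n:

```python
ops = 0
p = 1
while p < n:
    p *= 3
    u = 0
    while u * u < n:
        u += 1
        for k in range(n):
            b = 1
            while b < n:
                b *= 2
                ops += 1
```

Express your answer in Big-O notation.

Each loop level contributes: log n × √n × n × log n. Multiplying the contributions gives O(n√n log² n).

Answer: O(n√n log² n)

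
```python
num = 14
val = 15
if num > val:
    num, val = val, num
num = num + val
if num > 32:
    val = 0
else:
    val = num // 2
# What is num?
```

Trace:
`num = 14` → num = 14
`val = 15` → val = 15
`if num > val: ...` → num > val is False → no variable changes
`num = num + val` → num = 29
`if num > 32: ...` → num > 32 is False, take else branch → val = 14
So num = 29

Answer: 29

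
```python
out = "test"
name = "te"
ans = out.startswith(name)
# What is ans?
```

Trace:
`out = "test"` → out = 'test'
`name = "te"` → name = 'te'
`ans = out.startswith(name)` → ans = True
So ans = True

Answer: True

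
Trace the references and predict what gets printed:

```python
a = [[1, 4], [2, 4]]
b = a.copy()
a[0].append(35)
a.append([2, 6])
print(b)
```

Key concept: shallow copy with nested lists.
Step by step:
`a = [[1, 4], [2, 4]]` → a = [[1, 4], [2, 4]]
`b = a.copy()` → b = [[1, 4], [2, 4]]
`a[0].append(35)` → a = [[1, 4, 35], [2, 4]]; b = [[1, 4, 35], [2, 4]]
`a.append([2, 6])` → a = [[1, 4, 35], [2, 4], [2, 6]]
`print(b)` → prints [[1, 4, 35], [2, 4]]

Answer: [[1, 4, 35], [2, 4]]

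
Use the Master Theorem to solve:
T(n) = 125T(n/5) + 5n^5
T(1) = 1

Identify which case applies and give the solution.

a=125, b=5, f(n)=5n^5. log_5(125) = 3. Since c=5 > 3 and the regularity condition holds (125(n/5)^5 = (125/5^5)n^5 with 125/5^5 < 1), Case 3 applies: T(n) = Θ(f(n)) = O(n^5).

Answer: O(n^5) - Case 3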